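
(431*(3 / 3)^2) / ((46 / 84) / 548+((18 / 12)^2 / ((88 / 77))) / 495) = 2182377120 / 25199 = 86605.70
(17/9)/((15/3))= 17/45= 0.38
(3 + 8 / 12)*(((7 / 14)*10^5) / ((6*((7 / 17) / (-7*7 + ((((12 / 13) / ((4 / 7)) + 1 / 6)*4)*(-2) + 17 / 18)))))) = -4869012500 / 1053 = -4623943.49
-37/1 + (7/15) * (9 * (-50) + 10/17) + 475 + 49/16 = 231.34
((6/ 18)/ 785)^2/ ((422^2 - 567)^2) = 1/ 174767922019926225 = 0.00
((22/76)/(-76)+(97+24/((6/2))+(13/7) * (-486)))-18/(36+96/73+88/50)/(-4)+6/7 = -287104338109/360410848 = -796.60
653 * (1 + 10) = 7183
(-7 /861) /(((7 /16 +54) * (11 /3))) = -16 /392821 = -0.00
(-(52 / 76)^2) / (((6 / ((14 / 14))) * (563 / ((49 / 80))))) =-8281 / 97556640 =-0.00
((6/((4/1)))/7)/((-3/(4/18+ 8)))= -37/63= -0.59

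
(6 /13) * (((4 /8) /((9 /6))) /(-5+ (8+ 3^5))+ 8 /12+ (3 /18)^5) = 213017 /690768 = 0.31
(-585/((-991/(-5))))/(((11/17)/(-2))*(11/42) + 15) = -0.20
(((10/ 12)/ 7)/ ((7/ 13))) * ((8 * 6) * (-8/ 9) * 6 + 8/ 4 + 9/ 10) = -32903/ 588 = -55.96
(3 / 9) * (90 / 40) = 3 / 4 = 0.75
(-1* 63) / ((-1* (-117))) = -7 / 13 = -0.54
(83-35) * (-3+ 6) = 144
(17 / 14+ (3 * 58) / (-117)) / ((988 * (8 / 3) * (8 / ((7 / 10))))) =-149 / 16440320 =-0.00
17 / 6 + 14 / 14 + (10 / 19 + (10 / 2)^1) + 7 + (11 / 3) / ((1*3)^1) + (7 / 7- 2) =5671 / 342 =16.58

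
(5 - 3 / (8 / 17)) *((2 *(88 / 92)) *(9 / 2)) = -11.84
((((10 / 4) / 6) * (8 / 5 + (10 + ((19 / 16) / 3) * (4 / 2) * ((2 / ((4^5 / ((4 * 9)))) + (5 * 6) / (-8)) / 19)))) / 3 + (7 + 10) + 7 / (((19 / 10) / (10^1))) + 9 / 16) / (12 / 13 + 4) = 509852057 / 44826624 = 11.37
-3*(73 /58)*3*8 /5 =-2628 /145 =-18.12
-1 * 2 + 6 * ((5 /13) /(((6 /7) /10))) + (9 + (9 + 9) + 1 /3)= 2038 /39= 52.26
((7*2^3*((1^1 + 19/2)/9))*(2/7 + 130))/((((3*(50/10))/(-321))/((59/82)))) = -26868128/205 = -131064.04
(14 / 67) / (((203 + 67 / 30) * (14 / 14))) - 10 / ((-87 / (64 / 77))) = 266825740 / 2763464781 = 0.10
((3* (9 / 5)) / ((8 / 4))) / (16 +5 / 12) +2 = 2132 / 985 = 2.16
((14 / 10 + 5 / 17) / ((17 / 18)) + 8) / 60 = 3538 / 21675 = 0.16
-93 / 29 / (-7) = 93 / 203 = 0.46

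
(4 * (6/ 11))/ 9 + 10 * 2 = 20.24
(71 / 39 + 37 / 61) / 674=2887 / 801723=0.00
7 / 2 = 3.50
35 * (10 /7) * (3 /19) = 150 /19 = 7.89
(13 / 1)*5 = 65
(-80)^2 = 6400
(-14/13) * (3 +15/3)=-112/13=-8.62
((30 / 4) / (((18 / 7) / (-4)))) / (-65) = 7 / 39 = 0.18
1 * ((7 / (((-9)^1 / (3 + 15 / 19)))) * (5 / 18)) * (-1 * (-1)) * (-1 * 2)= 1.64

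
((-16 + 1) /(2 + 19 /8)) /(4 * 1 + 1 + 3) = -3 /7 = -0.43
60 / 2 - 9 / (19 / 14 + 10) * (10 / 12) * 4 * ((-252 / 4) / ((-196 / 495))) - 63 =-24024 / 53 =-453.28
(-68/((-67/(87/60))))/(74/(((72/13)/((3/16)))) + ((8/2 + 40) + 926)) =94656/62551535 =0.00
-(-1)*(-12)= -12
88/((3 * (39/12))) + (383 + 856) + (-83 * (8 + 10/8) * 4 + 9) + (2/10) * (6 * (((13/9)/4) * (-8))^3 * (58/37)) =-1086618433/584415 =-1859.33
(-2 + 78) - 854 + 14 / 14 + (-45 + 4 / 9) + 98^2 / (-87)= -243238 / 261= -931.95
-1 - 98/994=-78/71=-1.10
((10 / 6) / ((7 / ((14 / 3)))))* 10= 100 / 9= 11.11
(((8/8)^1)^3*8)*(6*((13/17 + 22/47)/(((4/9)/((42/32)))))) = 558495/3196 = 174.75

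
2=2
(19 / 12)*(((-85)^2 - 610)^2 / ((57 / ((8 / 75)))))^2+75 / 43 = 8674042414881 / 817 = 10616942980.27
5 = 5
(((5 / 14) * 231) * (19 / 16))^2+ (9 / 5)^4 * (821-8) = 11604751857 / 640000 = 18132.42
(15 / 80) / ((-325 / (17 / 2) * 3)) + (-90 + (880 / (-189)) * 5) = -113.28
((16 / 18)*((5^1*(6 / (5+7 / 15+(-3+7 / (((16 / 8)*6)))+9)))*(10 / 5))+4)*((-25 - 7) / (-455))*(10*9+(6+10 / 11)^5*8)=3957109304544512 / 52980142215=74690.42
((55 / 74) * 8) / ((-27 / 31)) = -6820 / 999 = -6.83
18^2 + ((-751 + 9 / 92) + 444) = 1573 / 92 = 17.10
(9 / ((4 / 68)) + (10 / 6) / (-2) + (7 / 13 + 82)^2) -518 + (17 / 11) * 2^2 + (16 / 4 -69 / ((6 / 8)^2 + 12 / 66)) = 9299267611 / 1461174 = 6364.24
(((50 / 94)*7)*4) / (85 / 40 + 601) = 224 / 9071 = 0.02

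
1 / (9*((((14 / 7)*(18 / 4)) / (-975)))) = -325 / 27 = -12.04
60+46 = 106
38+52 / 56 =545 / 14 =38.93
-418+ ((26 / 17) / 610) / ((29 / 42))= -62852024 / 150365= -418.00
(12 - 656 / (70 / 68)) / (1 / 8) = -175072 / 35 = -5002.06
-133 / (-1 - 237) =19 / 34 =0.56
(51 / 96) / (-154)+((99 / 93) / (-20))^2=-73013 / 118395200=-0.00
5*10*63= 3150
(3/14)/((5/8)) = 0.34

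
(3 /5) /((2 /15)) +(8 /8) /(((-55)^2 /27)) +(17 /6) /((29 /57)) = 884083 /87725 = 10.08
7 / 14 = 1 / 2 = 0.50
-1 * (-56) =56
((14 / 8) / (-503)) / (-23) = 7 / 46276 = 0.00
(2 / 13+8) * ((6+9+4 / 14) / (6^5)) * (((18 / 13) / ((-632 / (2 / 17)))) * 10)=-28355 / 686348208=-0.00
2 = 2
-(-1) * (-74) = -74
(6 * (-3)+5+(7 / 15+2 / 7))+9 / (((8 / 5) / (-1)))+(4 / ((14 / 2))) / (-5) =-17.99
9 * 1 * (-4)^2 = 144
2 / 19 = 0.11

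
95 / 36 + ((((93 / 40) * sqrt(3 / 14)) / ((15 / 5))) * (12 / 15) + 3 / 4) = 31 * sqrt(42) / 700 + 61 / 18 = 3.68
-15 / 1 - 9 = -24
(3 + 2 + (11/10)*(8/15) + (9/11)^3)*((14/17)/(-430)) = -4286548/364860375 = -0.01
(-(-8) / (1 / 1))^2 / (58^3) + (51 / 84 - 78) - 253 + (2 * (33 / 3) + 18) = -198306735 / 682892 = -290.39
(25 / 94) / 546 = 25 / 51324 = 0.00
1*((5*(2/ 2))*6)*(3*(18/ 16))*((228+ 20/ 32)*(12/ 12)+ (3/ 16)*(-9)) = 1470555/ 64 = 22977.42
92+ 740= 832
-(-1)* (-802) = -802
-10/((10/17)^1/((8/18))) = -7.56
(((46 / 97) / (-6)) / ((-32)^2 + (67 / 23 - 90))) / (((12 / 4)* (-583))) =529 / 10967557491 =0.00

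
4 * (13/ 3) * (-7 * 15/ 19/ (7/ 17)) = -4420/ 19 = -232.63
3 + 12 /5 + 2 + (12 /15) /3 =23 /3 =7.67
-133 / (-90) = 133 / 90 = 1.48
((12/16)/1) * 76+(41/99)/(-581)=3278542/57519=57.00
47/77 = 0.61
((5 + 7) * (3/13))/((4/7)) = 63/13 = 4.85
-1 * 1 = -1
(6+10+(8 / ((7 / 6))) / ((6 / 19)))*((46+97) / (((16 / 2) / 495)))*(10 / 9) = 2595450 / 7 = 370778.57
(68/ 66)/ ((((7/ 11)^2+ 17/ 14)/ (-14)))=-73304/ 8229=-8.91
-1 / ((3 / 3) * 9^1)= -1 / 9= -0.11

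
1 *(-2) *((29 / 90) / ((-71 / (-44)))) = -1276 / 3195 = -0.40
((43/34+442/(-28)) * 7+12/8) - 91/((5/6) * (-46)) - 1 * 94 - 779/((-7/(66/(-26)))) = -168749173/355810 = -474.27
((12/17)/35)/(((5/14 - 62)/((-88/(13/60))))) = 25344/190723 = 0.13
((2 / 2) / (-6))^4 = 1 / 1296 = 0.00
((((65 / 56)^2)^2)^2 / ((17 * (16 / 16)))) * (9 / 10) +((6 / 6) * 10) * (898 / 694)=14963890335020766935 / 1141070841950240768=13.11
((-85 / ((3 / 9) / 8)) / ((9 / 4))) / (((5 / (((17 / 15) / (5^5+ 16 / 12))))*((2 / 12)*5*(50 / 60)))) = -110976 / 1172375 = -0.09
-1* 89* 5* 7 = -3115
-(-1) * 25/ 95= 5/ 19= 0.26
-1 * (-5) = 5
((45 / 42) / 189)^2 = 25 / 777924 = 0.00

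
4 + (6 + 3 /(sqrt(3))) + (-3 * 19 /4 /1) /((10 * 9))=sqrt(3) + 1181 /120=11.57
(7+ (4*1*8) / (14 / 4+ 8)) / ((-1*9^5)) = -25 / 150903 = -0.00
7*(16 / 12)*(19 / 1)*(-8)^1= -4256 / 3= -1418.67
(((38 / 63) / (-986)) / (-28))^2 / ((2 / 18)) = 0.00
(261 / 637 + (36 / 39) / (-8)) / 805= 75 / 205114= 0.00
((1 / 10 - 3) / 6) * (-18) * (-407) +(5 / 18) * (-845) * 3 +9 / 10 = -25465 / 6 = -4244.17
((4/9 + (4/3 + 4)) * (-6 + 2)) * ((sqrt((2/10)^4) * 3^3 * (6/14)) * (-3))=5616/175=32.09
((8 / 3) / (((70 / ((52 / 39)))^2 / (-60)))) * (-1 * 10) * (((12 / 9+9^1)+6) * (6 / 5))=512 / 45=11.38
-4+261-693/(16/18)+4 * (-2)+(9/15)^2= -106053/200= -530.26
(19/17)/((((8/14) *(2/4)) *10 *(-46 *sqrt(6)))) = -133 *sqrt(6)/93840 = -0.00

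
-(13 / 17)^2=-169 / 289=-0.58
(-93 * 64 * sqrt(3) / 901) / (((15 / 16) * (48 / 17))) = -1984 * sqrt(3) / 795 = -4.32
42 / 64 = 21 / 32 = 0.66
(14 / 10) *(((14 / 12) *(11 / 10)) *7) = 3773 / 300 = 12.58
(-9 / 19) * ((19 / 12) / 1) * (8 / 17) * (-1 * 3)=18 / 17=1.06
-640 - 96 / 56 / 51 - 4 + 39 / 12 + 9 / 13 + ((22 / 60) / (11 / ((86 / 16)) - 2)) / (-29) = -861858353 / 1345890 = -640.36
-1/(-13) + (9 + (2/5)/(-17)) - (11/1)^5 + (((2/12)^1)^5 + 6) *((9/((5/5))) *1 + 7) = -86432800601/537030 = -160945.94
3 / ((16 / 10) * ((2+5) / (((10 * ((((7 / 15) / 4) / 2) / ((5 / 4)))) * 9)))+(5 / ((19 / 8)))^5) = 0.07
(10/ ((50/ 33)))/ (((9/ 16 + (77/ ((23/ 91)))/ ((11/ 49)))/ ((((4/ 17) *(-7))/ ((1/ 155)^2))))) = -326770752/ 1698691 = -192.37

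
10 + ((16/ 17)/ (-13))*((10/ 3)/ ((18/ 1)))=59590/ 5967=9.99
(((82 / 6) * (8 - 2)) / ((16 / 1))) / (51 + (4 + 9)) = 41 / 512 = 0.08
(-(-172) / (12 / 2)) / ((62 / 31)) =14.33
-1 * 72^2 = -5184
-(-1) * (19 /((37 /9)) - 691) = -25396 /37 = -686.38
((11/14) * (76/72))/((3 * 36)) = 209/27216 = 0.01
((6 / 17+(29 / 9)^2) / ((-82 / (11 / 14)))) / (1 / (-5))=813065 / 1580796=0.51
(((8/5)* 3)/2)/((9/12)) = 16/5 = 3.20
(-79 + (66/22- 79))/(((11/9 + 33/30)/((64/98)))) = -446400/10241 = -43.59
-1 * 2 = -2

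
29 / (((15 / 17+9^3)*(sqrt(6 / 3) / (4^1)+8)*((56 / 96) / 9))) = 141984 / 1849309 - 4437*sqrt(2) / 1849309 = 0.07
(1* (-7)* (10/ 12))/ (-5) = 1.17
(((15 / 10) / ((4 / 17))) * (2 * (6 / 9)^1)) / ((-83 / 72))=-612 / 83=-7.37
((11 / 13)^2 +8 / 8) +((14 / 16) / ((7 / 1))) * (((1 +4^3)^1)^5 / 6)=196089129545 / 8112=24172723.07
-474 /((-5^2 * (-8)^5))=-237 /409600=-0.00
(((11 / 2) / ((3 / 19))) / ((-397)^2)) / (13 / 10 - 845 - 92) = -0.00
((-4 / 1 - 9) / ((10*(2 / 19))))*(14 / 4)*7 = -12103 / 40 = -302.58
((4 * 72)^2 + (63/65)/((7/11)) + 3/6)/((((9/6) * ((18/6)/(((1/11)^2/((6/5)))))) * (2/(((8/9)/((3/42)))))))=301923524/382239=789.88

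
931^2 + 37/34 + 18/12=14734981/17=866763.59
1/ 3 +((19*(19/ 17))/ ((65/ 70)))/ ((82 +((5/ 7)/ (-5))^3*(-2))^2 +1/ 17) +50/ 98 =21769212422086/ 25703431910247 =0.85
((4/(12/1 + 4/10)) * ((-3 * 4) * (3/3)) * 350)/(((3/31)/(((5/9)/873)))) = -70000/7857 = -8.91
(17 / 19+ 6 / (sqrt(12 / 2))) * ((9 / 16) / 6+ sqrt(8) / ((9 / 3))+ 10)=(17+ 19 * sqrt(6)) * (64 * sqrt(2)+ 969) / 1824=36.91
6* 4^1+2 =26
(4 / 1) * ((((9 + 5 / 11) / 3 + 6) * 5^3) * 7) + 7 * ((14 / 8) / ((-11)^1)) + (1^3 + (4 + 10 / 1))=32044.19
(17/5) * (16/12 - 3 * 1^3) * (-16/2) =136/3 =45.33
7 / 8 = 0.88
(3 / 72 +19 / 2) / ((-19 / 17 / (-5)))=19465 / 456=42.69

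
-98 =-98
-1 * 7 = -7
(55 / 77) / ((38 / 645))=3225 / 266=12.12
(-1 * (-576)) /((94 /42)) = 12096 /47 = 257.36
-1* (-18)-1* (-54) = 72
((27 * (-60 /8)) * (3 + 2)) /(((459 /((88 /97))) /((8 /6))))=-4400 /1649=-2.67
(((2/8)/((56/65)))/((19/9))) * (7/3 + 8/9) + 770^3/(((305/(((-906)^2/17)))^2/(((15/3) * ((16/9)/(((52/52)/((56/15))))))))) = 1737764105345207742669925/4576770464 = 379692212885511.17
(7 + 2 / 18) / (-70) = -32 / 315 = -0.10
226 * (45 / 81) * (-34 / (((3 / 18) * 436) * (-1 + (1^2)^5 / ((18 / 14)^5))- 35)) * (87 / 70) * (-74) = -486854989668 / 107862307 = -4513.67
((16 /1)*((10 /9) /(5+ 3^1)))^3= 8000 /729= 10.97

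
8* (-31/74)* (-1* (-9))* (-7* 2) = 15624/37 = 422.27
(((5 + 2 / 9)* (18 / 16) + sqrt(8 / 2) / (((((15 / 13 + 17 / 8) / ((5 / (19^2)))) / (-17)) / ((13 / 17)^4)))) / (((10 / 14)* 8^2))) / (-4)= -197314232437 / 6193102981120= -0.03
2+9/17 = 43/17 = 2.53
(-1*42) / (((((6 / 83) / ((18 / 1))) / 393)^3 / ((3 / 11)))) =-118071814528305918 / 11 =-10733801320755083.45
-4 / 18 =-2 / 9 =-0.22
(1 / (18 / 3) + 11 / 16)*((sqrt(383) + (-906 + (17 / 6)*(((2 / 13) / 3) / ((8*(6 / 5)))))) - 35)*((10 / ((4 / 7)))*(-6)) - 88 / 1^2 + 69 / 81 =7575528601 / 89856 - 1435*sqrt(383) / 16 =82552.21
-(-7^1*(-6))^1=-42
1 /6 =0.17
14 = 14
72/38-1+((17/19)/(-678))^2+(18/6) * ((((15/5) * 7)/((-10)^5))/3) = 3711084308899/4148648100000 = 0.89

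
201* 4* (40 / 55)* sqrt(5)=6432* sqrt(5) / 11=1307.49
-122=-122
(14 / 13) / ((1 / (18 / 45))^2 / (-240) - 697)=-2688 / 1739777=-0.00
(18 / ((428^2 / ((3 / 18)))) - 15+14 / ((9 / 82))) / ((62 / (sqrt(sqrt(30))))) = 185565419 * 30^(1 / 4) / 102216672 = 4.25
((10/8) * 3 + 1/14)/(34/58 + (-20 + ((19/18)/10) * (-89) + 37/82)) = -5725035/42482783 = -0.13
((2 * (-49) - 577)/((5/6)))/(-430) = 81/43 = 1.88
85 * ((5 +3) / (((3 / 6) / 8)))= 10880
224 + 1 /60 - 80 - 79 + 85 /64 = 63691 /960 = 66.34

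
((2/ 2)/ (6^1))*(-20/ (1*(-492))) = 5/ 738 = 0.01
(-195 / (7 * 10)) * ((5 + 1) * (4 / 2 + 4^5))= -120042 / 7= -17148.86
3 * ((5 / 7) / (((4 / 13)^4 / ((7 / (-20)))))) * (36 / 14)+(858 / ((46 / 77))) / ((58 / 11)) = 136791447 / 2390528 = 57.22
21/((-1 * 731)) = -21/731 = -0.03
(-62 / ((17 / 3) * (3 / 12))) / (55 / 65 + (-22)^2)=-3224 / 35717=-0.09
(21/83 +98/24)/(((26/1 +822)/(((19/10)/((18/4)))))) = 82061/38007360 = 0.00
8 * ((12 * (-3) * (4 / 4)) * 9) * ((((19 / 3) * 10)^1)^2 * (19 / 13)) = -197539200 / 13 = -15195323.08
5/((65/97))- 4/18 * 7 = 691/117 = 5.91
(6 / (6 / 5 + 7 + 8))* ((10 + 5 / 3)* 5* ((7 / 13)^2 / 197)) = 85750 / 2696733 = 0.03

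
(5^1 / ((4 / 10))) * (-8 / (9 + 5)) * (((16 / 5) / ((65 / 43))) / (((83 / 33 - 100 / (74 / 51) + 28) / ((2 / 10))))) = 1680096 / 21335405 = 0.08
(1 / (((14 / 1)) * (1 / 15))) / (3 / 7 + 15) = 5 / 72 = 0.07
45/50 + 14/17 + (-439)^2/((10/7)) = 11467046/85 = 134906.42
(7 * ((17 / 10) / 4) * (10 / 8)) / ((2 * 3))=119 / 192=0.62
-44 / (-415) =44 / 415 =0.11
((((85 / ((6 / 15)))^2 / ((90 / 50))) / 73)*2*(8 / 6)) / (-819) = -1806250 / 1614249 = -1.12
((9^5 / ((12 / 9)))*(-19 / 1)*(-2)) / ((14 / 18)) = 30292137 / 14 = 2163724.07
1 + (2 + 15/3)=8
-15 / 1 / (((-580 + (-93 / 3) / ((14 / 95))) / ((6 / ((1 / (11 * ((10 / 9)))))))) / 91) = 280280 / 2213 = 126.65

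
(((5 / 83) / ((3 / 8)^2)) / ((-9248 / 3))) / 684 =-5 / 24610662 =-0.00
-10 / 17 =-0.59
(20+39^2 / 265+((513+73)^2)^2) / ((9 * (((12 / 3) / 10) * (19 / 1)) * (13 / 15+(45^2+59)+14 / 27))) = 468735231045915 / 566995378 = 826700.27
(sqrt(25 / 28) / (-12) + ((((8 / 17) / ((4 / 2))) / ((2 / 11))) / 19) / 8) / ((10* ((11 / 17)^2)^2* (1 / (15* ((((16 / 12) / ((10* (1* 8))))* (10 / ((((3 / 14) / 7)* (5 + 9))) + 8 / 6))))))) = 181781 / 6069360- 3090277* sqrt(7) / 29516256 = -0.25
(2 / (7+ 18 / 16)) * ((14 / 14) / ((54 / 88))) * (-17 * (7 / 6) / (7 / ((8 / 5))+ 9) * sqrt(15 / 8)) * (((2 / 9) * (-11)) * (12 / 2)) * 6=71.68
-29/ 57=-0.51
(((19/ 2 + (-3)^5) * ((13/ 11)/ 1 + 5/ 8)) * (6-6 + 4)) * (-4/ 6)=24751/ 22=1125.05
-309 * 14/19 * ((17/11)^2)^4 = -7409.40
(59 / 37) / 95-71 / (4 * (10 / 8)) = -49854 / 3515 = -14.18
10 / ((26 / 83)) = 415 / 13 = 31.92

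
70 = 70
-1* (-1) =1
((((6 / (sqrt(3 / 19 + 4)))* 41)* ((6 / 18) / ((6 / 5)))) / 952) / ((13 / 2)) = 205* sqrt(1501) / 1466556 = 0.01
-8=-8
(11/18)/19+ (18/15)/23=3317/39330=0.08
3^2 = 9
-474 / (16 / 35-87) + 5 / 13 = 17755 / 3029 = 5.86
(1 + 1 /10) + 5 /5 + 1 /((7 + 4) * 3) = 703 /330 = 2.13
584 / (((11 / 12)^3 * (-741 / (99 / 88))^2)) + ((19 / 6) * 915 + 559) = 561356477651 / 162405958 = 3456.50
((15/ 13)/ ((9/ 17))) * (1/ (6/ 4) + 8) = 170/ 9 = 18.89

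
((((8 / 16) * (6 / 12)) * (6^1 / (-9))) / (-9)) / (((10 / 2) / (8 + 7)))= 1 / 18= 0.06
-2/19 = -0.11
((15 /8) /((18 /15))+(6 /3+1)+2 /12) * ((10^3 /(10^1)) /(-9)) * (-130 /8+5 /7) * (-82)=-66940.23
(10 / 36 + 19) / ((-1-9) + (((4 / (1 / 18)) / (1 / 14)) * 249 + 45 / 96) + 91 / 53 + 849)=0.00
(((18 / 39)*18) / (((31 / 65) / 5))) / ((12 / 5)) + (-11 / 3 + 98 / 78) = 40961 / 1209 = 33.88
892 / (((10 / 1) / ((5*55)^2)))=6745750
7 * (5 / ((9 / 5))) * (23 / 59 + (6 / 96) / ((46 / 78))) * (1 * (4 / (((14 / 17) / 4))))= 4575125 / 24426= 187.31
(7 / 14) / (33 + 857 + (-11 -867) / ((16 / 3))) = 4 / 5803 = 0.00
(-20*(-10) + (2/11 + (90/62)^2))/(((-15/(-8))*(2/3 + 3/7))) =119750232/1215665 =98.51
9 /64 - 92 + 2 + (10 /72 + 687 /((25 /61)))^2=9105340998541 /3240000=2810290.43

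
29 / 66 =0.44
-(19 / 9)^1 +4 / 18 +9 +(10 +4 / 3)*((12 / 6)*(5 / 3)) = 404 / 9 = 44.89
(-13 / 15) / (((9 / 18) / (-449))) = 11674 / 15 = 778.27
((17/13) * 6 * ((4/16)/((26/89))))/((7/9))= 40851/4732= 8.63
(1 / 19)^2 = 1 / 361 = 0.00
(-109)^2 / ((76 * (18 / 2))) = 11881 / 684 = 17.37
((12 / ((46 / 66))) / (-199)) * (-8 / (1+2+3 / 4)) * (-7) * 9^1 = -266112 / 22885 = -11.63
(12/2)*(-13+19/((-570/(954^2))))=-910506/5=-182101.20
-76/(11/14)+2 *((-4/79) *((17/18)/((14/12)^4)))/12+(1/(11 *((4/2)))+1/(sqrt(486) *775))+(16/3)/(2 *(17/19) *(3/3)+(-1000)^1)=-11478815334641/118715913162+sqrt(6)/41850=-96.69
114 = 114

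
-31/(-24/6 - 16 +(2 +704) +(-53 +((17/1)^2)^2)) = -31/84154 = -0.00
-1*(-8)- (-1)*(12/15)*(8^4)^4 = 225179981368532.80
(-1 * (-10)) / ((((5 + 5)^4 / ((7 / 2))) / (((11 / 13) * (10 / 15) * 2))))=77 / 19500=0.00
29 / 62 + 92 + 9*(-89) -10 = -44549 / 62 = -718.53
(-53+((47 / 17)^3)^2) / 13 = 9499924172 / 313788397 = 30.27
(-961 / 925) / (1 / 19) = -18259 / 925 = -19.74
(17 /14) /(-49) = -17 /686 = -0.02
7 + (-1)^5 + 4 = 10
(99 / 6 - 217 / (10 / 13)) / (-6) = 664 / 15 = 44.27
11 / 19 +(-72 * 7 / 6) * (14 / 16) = -2771 / 38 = -72.92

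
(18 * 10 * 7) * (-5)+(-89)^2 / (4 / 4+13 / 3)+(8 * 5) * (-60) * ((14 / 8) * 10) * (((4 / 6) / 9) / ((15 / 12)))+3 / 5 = -5258233 / 720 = -7303.10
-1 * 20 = -20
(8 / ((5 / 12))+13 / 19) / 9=1889 / 855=2.21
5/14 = 0.36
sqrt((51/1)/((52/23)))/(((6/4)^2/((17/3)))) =34 * sqrt(15249)/351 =11.96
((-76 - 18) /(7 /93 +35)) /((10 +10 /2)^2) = -0.01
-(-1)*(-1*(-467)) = 467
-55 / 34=-1.62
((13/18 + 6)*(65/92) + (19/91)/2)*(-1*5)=-3657235/150696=-24.27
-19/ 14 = -1.36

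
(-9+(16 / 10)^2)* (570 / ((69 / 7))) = -1862 / 5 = -372.40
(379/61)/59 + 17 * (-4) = -244353/3599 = -67.89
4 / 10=2 / 5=0.40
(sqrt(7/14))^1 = sqrt(2)/2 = 0.71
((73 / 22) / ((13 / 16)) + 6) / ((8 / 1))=1.26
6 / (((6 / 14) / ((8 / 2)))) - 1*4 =52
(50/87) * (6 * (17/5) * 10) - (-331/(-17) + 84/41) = 1934829/20213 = 95.72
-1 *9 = -9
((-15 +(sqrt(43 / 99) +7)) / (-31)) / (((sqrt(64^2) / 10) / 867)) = 4335 / 124 - 1445 * sqrt(473) / 10912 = 32.08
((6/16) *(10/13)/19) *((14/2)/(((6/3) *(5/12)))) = 63/494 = 0.13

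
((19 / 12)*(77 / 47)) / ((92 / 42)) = 10241 / 8648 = 1.18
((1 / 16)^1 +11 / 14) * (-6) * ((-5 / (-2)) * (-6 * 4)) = 4275 / 14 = 305.36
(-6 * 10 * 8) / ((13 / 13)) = -480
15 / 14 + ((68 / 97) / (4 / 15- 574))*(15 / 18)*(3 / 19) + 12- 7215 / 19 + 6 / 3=-40487362241 / 111026006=-364.67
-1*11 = -11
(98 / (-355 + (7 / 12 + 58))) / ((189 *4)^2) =-1 / 1728702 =-0.00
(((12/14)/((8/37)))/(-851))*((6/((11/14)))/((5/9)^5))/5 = -531441/3953125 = -0.13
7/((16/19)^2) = 2527/256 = 9.87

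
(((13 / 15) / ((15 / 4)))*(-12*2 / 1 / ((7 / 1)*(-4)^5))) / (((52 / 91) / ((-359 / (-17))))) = 4667 / 163200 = 0.03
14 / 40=7 / 20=0.35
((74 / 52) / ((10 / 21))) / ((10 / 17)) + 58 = 164009 / 2600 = 63.08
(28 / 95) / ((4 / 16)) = 1.18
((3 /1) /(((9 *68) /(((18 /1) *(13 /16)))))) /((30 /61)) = 793 /5440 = 0.15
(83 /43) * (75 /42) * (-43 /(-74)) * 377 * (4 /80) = 156455 /4144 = 37.75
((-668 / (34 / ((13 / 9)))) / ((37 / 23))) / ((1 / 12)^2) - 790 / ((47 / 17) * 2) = -79322967 / 29563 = -2683.18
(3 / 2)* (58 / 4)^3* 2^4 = 73167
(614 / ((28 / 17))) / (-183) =-5219 / 2562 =-2.04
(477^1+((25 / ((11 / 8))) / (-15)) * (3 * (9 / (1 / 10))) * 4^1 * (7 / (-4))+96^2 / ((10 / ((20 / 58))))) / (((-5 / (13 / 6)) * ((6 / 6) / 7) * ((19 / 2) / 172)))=-5135624676 / 30305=-169464.60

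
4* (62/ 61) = 248/ 61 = 4.07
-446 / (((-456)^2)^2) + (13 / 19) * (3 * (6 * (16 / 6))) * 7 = 4970023059233 / 21618690048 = 229.89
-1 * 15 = -15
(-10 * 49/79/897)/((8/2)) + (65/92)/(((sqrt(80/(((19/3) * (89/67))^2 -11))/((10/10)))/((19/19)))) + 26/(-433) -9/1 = -556097183/61367358 + 65 * sqrt(483014)/73968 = -8.45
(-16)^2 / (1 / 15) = 3840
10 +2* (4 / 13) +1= 151 / 13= 11.62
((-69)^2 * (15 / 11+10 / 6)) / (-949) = -158700 / 10439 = -15.20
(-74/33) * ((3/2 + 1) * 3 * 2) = -370/11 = -33.64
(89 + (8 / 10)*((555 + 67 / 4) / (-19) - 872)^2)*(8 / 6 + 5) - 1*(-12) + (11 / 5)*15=4701030361 / 1140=4123710.84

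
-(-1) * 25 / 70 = 5 / 14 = 0.36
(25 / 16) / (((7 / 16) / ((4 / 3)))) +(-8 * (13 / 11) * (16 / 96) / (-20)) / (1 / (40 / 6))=3664 / 693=5.29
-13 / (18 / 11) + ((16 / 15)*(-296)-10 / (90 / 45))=-29581 / 90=-328.68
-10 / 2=-5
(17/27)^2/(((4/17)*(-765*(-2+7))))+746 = 489450311/656100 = 746.00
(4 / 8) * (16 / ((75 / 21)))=56 / 25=2.24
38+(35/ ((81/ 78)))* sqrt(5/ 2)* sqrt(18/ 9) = 38+910* sqrt(5)/ 27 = 113.36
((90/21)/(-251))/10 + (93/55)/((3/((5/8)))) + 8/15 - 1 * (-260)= 605052373/2319240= 260.88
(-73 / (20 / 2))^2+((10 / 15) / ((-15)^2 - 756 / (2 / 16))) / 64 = 744738383 / 13975200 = 53.29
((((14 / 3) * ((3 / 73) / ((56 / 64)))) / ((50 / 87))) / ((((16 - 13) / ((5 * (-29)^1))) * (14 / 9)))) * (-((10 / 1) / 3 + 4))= 222024 / 2555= 86.90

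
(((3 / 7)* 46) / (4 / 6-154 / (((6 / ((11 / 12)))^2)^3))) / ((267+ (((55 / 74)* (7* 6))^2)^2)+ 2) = 9007846355641171968 / 288479605557253127128699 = 0.00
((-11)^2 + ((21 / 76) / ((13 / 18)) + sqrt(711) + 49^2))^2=3738171 *sqrt(79) / 247 + 1552831556845 / 244036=6497641.50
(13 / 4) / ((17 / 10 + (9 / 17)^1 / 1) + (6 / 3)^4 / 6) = 3315 / 4994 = 0.66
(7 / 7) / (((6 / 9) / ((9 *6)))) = 81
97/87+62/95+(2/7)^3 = 5077007/2834895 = 1.79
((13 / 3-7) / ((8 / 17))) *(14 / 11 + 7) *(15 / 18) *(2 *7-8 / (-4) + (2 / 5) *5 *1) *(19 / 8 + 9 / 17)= -179725 / 88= -2042.33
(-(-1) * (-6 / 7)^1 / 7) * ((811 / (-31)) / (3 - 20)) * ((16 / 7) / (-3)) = 25952 / 180761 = 0.14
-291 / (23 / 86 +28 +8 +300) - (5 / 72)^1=-1946467 / 2082168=-0.93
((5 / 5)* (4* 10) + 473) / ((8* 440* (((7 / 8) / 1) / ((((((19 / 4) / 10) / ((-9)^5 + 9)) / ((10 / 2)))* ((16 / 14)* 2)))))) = -1083 / 1767920000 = -0.00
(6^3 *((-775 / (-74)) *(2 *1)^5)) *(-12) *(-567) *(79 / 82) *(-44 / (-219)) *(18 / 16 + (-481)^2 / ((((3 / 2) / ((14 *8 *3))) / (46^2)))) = 1157769469778555446243200 / 110741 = 10454750000257857940.99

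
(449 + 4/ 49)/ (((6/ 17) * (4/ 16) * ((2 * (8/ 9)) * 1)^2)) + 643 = 14133191/ 6272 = 2253.38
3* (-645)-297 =-2232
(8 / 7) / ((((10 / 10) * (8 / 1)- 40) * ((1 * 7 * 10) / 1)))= -0.00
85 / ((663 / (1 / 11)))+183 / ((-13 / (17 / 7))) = -102628 / 3003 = -34.18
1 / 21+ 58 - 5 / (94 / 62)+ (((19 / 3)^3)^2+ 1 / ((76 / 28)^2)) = 5592344368172 / 86582601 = 64589.70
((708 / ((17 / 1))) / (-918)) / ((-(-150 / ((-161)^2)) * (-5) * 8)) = 1529339 / 7803000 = 0.20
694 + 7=701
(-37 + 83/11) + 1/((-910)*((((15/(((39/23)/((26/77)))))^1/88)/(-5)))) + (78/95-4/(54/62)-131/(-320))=-17631073013/539922240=-32.65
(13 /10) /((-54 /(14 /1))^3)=-0.02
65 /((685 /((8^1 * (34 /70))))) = 1768 /4795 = 0.37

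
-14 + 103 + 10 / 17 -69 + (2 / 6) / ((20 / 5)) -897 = -178771 / 204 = -876.33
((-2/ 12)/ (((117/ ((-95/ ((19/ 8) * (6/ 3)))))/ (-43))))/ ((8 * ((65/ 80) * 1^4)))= -860/ 4563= -0.19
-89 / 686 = -0.13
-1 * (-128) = 128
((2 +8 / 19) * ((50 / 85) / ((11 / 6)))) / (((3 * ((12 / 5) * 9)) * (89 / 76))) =4600 / 449361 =0.01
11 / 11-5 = -4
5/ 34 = 0.15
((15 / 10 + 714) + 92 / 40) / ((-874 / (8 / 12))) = -3589 / 6555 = -0.55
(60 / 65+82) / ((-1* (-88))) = 49 / 52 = 0.94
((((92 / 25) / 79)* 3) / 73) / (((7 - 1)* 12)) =0.00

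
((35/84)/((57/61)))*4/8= 305/1368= 0.22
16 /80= 1 /5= 0.20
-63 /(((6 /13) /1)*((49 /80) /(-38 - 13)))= 79560 /7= 11365.71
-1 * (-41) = 41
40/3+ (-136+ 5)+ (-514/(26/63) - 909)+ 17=-87950/39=-2255.13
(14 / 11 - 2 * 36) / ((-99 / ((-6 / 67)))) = -1556 / 24321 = -0.06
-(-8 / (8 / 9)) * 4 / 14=18 / 7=2.57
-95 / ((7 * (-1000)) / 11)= 209 / 1400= 0.15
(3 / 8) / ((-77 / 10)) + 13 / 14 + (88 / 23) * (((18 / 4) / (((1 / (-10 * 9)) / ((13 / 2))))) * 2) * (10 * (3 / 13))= -329307367 / 7084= -46486.08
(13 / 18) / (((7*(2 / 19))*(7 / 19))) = 4693 / 1764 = 2.66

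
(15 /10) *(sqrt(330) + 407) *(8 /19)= 12 *sqrt(330) /19 + 4884 /19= 268.53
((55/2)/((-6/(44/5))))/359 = -121/1077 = -0.11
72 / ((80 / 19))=171 / 10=17.10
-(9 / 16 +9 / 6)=-33 / 16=-2.06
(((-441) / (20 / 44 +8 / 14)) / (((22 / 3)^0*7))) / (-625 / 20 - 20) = 19404 / 16195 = 1.20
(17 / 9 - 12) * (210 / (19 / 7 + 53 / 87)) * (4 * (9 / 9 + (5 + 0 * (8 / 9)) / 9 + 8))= -55603730 / 2277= -24419.73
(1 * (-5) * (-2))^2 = 100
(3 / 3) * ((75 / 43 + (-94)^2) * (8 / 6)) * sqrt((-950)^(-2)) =760046 / 61275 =12.40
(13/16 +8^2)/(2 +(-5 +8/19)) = -19703/784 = -25.13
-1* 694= -694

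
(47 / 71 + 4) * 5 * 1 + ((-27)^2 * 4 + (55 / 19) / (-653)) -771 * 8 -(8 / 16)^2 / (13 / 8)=-36975677526 / 11451661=-3228.85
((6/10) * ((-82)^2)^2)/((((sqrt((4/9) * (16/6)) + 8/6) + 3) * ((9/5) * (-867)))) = -587758288/137275 + 180848704 * sqrt(6)/411825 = -3205.94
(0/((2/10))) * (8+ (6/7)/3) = 0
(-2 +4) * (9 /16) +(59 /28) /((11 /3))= 1047 /616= 1.70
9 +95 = 104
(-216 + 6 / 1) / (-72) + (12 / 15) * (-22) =-881 / 60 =-14.68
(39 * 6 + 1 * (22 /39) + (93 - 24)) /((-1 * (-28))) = 11839 /1092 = 10.84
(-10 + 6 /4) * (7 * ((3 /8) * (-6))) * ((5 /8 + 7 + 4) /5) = 99603 /320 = 311.26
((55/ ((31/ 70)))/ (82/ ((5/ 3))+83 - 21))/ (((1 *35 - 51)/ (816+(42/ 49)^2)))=-57.01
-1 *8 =-8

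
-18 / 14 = -9 / 7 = -1.29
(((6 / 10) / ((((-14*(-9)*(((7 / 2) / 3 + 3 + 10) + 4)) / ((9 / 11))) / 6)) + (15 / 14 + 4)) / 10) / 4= 0.13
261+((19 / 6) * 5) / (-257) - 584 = -498161 / 1542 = -323.06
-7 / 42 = -1 / 6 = -0.17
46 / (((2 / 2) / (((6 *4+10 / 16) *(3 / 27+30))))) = 1227901 / 36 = 34108.36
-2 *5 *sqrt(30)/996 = -5 *sqrt(30)/498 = -0.05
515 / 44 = 11.70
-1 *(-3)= 3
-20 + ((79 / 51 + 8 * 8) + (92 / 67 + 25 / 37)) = 6017746 / 126429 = 47.60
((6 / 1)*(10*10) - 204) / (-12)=-33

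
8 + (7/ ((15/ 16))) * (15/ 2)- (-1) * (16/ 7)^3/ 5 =113856/ 1715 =66.39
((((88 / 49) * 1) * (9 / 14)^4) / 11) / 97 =6561 / 22823906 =0.00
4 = 4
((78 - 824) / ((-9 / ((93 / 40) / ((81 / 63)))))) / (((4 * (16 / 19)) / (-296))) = -56901523 / 4320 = -13171.65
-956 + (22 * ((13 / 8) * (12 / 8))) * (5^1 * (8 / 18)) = -5021 / 6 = -836.83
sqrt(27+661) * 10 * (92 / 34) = 1840 * sqrt(43) / 17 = 709.75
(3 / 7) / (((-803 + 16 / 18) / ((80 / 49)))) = -2160 / 2476117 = -0.00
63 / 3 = 21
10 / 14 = 5 / 7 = 0.71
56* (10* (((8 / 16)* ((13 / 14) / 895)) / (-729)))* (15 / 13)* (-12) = 80 / 14499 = 0.01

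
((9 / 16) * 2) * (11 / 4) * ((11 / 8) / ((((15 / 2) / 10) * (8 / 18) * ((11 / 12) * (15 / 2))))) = 297 / 160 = 1.86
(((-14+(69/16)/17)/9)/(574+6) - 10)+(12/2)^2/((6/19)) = 147659621/1419840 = 104.00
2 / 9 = 0.22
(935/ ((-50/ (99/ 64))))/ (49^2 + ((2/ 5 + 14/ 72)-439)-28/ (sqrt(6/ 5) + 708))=-1446268534219773/ 98123701813408736 + 1029105 * sqrt(30)/ 12265462726676092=-0.01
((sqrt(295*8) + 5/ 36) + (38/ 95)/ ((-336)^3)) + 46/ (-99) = -339816971/ 1043159040 + 2*sqrt(590) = 48.25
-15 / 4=-3.75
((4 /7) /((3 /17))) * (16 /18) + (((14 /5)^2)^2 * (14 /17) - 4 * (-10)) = 187753736 /2008125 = 93.50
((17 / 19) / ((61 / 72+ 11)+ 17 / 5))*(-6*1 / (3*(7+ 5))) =-1020 / 104291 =-0.01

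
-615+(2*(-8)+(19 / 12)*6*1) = -1243 / 2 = -621.50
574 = 574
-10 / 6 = -5 / 3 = -1.67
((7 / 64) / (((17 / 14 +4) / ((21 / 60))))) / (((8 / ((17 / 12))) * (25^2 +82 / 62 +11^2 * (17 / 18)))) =542283 / 308916377600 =0.00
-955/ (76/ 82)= -39155/ 38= -1030.39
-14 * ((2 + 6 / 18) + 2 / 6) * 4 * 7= -3136 / 3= -1045.33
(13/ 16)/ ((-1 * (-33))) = 13/ 528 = 0.02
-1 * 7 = -7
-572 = -572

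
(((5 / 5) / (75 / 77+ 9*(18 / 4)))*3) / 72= 77 / 76644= 0.00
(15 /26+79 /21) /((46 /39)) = 103 /28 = 3.68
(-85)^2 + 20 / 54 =195085 / 27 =7225.37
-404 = -404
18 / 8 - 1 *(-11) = 53 / 4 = 13.25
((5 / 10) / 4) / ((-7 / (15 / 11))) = -0.02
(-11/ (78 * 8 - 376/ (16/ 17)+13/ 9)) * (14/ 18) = -22/ 581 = -0.04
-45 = -45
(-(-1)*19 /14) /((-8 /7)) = -19 /16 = -1.19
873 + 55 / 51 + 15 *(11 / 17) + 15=45838 / 51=898.78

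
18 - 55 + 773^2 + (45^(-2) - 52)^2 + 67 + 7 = 2461481958151 / 4100625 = 600269.95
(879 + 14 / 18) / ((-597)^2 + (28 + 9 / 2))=15836 / 6415947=0.00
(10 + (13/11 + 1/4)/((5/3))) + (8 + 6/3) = 4589/220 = 20.86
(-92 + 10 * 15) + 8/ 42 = 1222/ 21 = 58.19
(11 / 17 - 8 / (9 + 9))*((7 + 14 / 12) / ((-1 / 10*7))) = -2.36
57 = 57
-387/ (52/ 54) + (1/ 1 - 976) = -35799/ 26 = -1376.88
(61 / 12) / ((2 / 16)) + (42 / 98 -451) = -8608 / 21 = -409.90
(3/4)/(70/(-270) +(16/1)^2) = 81/27620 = 0.00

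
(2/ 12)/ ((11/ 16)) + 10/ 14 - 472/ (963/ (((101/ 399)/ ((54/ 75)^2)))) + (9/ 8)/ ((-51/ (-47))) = 81673453739/ 46560302712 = 1.75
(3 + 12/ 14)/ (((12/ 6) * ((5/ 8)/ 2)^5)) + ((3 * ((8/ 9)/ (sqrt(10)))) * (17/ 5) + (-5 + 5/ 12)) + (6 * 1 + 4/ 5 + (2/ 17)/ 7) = 68 * sqrt(10)/ 75 + 413963597/ 637500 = 652.22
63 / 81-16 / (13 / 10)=-1349 / 117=-11.53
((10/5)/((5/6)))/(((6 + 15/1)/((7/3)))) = 4/15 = 0.27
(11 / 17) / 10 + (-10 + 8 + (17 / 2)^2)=23907 / 340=70.31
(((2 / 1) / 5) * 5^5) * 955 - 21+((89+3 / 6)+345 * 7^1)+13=2392493 / 2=1196246.50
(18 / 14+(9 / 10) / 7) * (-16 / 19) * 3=-2376 / 665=-3.57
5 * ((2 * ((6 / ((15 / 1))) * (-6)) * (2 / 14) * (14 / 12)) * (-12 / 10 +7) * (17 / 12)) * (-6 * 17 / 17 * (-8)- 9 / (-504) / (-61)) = -80835731 / 51240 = -1577.59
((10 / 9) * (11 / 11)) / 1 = 10 / 9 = 1.11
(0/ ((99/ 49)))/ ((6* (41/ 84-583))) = 0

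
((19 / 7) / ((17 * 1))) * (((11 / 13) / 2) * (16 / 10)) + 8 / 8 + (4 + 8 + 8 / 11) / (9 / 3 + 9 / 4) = 901643 / 255255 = 3.53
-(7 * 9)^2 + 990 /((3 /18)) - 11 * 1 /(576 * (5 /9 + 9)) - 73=10446581 /5504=1898.00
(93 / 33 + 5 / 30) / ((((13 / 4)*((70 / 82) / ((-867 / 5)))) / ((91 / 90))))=-2334253 / 12375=-188.63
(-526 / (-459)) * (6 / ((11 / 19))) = 19988 / 1683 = 11.88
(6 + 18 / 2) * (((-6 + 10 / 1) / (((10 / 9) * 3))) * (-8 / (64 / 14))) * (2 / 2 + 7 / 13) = -630 / 13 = -48.46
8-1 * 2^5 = -24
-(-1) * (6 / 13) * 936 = 432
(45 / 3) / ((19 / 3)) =45 / 19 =2.37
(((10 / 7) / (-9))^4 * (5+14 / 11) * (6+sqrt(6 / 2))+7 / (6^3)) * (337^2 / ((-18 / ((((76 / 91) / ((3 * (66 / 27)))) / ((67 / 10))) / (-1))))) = 4962965300000 * sqrt(3) / 11621542189257+93559221673345 / 15495389585676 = 6.78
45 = 45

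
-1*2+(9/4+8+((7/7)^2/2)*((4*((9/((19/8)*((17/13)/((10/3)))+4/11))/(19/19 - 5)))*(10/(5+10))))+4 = 588851/59276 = 9.93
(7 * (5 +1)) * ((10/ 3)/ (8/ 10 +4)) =175/ 6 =29.17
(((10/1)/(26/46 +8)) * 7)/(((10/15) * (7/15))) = 26.27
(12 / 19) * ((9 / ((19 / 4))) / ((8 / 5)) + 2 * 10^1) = 4830 / 361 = 13.38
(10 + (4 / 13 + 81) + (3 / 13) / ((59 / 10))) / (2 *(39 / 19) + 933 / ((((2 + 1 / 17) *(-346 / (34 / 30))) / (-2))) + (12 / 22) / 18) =1329965642775 / 103435478536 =12.86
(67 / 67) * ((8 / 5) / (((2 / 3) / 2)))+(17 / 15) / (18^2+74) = 4.80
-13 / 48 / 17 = -13 / 816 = -0.02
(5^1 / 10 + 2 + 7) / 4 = 19 / 8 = 2.38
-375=-375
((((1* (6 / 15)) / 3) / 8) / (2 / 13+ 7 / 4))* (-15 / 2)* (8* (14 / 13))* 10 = -560 / 99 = -5.66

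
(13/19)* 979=669.84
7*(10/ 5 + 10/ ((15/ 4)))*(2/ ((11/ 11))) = 196/ 3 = 65.33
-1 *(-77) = 77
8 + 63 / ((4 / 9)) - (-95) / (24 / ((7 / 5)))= 155.29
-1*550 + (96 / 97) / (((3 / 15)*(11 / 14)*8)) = -586010 / 1067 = -549.21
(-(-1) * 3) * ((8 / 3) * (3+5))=64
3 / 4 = 0.75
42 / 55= 0.76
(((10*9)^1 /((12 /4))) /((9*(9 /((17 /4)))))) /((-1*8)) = -85 /432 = -0.20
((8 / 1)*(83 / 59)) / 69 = 664 / 4071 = 0.16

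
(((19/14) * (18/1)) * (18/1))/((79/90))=277020/553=500.94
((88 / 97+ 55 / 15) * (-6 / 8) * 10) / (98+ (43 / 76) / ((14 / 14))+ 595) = -252890 / 5112967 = -0.05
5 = 5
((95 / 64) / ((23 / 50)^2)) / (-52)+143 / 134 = 27491027 / 29488576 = 0.93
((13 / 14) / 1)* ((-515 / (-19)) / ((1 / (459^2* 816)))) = 575487792360 / 133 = 4326975882.41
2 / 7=0.29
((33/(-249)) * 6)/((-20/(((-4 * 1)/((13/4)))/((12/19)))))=-418/5395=-0.08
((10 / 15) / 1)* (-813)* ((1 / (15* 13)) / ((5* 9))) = -0.06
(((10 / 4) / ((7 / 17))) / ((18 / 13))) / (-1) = -1105 / 252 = -4.38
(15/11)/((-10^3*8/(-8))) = 3/2200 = 0.00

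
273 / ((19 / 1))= 273 / 19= 14.37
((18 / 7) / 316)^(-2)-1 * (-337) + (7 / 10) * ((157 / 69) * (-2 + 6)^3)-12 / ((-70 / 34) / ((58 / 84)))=7095117637 / 456435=15544.64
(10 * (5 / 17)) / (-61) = -50 / 1037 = -0.05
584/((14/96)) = 28032/7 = 4004.57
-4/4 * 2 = -2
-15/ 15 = -1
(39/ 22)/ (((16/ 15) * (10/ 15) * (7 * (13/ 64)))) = 135/ 77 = 1.75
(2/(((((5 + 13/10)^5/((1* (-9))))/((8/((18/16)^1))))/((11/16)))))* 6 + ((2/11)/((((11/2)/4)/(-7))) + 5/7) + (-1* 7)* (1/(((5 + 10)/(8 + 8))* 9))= -218987910541/200141369505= -1.09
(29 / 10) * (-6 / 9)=-1.93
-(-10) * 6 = 60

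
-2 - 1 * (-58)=56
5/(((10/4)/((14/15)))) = 1.87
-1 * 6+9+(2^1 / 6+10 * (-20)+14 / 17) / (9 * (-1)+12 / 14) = 79708 / 2907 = 27.42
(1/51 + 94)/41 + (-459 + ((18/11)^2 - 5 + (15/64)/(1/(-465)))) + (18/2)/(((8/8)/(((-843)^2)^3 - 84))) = 52303088448258186101661715/16192704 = 3230040421183403716.99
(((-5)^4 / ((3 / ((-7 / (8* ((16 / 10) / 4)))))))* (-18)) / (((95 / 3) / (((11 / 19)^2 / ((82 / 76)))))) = 4764375 / 59204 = 80.47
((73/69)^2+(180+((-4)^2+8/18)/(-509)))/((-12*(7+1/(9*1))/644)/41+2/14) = 17992316549/13872795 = 1296.95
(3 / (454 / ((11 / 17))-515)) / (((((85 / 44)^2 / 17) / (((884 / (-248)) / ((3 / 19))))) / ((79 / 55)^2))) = -3.41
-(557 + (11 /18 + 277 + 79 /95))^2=-2040917960449 /2924100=-697964.49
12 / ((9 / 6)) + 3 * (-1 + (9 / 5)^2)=368 / 25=14.72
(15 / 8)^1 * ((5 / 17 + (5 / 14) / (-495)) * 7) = 34565 / 8976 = 3.85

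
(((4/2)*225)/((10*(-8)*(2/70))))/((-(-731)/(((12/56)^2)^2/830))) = -3645/5327574784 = -0.00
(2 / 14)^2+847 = 41504 / 49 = 847.02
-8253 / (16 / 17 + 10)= -46767 / 62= -754.31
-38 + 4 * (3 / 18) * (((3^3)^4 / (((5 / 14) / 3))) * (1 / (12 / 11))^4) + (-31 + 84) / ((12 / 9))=672417767 / 320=2101305.52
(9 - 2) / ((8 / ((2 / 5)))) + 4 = 87 / 20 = 4.35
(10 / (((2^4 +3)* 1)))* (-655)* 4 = -26200 / 19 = -1378.95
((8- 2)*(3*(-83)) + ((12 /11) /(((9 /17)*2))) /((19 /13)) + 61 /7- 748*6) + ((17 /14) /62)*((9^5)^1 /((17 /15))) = -2695137623 /544236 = -4952.15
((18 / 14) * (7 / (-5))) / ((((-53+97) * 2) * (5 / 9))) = -81 / 2200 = -0.04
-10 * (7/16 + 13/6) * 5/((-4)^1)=32.55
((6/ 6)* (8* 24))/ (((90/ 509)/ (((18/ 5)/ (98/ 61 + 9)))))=5961408/ 16175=368.56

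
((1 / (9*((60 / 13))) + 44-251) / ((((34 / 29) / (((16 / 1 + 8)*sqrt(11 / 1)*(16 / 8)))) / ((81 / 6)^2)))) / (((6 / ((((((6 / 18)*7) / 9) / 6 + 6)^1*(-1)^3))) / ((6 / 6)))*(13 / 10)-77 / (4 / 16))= 257027328657*sqrt(11) / 51475252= 16560.64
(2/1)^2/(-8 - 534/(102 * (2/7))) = -136/895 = -0.15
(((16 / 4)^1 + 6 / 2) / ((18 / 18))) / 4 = 7 / 4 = 1.75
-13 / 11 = -1.18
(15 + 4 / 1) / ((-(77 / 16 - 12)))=304 / 115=2.64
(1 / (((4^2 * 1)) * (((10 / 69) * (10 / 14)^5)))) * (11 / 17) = 12756513 / 8500000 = 1.50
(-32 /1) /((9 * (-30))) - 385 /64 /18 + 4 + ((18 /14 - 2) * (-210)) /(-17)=-1480319 /293760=-5.04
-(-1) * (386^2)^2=22199808016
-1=-1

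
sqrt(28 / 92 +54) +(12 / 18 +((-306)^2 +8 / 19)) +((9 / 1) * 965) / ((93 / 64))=sqrt(28727) / 23 +176017694 / 1767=99621.23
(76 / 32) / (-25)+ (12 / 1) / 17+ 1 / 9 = 22093 / 30600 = 0.72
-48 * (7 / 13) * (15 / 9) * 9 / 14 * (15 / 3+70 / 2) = -14400 / 13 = -1107.69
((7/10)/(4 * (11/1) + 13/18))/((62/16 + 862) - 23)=0.00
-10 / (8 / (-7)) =35 / 4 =8.75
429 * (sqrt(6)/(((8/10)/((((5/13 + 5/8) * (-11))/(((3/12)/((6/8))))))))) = -571725 * sqrt(6)/32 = -43763.58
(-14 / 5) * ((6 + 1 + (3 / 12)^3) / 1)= -3143 / 160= -19.64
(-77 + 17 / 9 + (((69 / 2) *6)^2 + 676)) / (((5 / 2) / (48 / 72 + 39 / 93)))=78991898 / 4185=18875.01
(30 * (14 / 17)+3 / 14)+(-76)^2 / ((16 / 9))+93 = 801327 / 238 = 3366.92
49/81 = 0.60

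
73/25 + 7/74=5577/1850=3.01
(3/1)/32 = 0.09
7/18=0.39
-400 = -400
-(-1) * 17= 17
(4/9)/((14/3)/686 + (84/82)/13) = 104468/20121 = 5.19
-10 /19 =-0.53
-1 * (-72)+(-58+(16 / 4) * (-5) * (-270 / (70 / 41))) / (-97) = 27154 / 679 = 39.99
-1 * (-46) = 46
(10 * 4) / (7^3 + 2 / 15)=0.12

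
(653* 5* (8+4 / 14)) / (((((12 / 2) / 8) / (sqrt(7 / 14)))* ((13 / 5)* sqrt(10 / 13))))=378740* sqrt(65) / 273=11184.98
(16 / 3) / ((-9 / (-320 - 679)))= 592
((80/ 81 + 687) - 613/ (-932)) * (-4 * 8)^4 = 13628137013248/ 18873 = 722097017.60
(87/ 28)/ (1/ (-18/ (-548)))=783/ 7672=0.10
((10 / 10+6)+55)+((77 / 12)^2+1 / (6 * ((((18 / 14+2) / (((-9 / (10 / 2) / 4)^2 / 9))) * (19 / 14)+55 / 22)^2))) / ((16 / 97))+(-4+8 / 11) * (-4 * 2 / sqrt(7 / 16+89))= 128 * sqrt(159) / 583+22494272788926097 / 72186094137600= 314.38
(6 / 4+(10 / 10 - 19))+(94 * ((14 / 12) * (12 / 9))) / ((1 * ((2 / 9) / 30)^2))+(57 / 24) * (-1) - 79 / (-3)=63957779 / 24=2664907.46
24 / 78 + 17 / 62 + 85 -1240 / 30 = 106993 / 2418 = 44.25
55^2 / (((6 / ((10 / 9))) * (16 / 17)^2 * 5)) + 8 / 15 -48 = 2730677 / 34560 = 79.01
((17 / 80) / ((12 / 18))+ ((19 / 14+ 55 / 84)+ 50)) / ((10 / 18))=527493 / 5600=94.20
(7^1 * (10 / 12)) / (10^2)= 7 / 120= 0.06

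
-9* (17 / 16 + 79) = -11529 / 16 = -720.56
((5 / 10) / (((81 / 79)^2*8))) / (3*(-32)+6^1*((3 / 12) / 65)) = -405665 / 654892776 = -0.00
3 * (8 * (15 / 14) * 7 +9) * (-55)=-11385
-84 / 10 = -42 / 5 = -8.40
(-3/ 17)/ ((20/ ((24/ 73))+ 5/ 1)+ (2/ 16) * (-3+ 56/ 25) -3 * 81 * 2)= 1800/ 4286669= 0.00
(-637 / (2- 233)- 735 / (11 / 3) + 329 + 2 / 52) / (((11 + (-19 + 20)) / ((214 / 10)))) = 12057937 / 51480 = 234.23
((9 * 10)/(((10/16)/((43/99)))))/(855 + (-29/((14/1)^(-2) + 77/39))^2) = 157515646768/2693790787941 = 0.06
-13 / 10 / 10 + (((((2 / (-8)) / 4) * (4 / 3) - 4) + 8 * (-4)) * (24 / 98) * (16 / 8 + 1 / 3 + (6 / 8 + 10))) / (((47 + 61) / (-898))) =762983531 / 793800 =961.18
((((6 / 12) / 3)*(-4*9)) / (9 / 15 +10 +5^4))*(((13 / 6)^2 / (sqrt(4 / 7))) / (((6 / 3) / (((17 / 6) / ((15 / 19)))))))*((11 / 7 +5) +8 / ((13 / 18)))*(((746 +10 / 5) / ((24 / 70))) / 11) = -286602745*sqrt(7) / 2059344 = -368.21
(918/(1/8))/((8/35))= 32130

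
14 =14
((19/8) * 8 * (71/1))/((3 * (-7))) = -1349/21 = -64.24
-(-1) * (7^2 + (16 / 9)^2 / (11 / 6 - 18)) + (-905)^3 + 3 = -1941248824199 / 2619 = -741217573.20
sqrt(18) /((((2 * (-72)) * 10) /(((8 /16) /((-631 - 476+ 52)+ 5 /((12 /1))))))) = sqrt(2) /1012400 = 0.00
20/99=0.20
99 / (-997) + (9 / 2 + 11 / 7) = 83359 / 13958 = 5.97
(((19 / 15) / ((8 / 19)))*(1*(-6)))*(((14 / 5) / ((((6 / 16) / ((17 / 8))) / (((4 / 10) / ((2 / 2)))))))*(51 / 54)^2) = -12415151 / 121500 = -102.18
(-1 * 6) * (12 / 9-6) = 28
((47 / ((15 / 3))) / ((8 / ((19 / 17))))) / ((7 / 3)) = 2679 / 4760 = 0.56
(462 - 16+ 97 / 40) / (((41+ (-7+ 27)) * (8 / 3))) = 53811 / 19520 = 2.76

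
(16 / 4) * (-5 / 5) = -4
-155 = -155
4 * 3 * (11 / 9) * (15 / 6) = 110 / 3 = 36.67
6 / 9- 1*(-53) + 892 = 945.67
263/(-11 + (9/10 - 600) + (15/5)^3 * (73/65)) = -34190/75371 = -0.45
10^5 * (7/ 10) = 70000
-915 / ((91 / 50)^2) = -2287500 / 8281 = -276.23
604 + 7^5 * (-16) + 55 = -268253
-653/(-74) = 653/74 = 8.82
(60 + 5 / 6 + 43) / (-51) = -2.04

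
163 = 163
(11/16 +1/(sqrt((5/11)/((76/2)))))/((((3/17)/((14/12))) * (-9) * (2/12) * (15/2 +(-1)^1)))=-238 * sqrt(2090)/1755 - 1309/2808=-6.67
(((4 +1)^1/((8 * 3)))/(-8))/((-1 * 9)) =5/1728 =0.00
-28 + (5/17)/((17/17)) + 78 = 50.29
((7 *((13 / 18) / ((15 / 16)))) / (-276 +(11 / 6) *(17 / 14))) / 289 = -1568 / 23005845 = -0.00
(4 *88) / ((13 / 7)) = 2464 / 13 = 189.54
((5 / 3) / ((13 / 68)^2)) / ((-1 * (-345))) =4624 / 34983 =0.13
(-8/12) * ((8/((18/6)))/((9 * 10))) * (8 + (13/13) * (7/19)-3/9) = -0.16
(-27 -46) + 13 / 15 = -1082 / 15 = -72.13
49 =49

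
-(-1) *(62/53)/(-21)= -62/1113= -0.06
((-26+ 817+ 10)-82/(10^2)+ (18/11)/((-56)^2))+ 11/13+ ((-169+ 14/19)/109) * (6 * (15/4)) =8896052138443/11609197600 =766.29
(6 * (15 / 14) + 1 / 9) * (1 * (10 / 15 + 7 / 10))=8.94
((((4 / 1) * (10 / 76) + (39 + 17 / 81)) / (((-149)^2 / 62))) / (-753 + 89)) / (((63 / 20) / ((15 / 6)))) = -23697175 / 178661015631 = -0.00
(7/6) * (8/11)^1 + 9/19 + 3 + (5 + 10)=12115/627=19.32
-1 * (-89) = 89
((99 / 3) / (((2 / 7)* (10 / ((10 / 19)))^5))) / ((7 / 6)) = 99 / 2476099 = 0.00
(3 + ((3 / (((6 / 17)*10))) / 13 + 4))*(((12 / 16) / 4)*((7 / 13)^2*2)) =270039 / 351520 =0.77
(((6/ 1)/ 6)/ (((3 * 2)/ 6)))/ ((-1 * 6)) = -1/ 6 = -0.17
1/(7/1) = 1/7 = 0.14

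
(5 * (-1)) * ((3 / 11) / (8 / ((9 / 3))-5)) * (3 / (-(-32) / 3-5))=405 / 1309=0.31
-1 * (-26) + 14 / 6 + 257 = 856 / 3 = 285.33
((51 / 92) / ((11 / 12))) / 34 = 9 / 506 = 0.02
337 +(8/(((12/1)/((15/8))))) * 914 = 2959/2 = 1479.50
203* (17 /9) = 383.44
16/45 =0.36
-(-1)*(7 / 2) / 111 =0.03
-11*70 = -770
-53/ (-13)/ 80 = 53/ 1040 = 0.05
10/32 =5/16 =0.31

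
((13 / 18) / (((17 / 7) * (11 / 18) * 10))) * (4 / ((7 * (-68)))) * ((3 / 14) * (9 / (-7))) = 351 / 3115420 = 0.00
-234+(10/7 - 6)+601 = 2537/7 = 362.43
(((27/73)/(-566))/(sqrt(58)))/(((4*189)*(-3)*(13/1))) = sqrt(58)/2616916848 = 0.00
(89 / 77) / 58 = 89 / 4466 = 0.02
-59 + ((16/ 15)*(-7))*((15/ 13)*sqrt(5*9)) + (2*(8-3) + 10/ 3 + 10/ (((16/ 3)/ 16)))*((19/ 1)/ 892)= -77707/ 1338-336*sqrt(5)/ 13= -115.87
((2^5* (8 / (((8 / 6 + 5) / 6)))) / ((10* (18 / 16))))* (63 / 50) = 64512 / 2375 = 27.16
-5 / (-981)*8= 40 / 981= 0.04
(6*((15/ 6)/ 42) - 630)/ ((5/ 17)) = -29971/ 14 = -2140.79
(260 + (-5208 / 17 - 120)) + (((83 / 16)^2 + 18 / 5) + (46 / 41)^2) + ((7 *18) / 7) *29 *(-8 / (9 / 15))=-7094.58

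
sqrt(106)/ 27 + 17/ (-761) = -17/ 761 + sqrt(106)/ 27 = 0.36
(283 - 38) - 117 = 128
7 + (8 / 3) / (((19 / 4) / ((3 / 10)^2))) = 3349 / 475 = 7.05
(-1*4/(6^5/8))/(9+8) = -1/4131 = -0.00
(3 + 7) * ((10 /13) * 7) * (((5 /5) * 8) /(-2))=-2800 /13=-215.38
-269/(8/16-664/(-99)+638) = -53262/127751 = -0.42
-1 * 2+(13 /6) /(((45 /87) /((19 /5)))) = 6263 /450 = 13.92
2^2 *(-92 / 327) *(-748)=275264 / 327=841.79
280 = 280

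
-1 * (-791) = 791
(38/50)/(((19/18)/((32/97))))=576/2425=0.24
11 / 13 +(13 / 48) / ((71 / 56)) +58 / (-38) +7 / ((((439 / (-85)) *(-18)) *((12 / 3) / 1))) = -248176873 / 554309496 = -0.45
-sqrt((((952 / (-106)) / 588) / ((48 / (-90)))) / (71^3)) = -sqrt(4477970) / 7480844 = -0.00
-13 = -13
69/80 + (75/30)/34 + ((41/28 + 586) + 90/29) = 163302359/276080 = 591.50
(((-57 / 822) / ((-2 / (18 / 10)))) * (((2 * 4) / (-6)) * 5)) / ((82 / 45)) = -2565 / 11234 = -0.23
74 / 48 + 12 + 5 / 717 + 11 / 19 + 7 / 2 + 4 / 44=7080453 / 399608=17.72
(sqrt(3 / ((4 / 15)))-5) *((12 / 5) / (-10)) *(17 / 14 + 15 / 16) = 723 / 280-2169 *sqrt(5) / 2800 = 0.85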